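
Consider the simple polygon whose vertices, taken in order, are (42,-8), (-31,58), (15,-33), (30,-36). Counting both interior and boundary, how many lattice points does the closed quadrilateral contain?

2037

The shoelace formula gives twice the area as |(42·58 − (-31)·(-8)) + ((-31)·(-33) − 15·58) + (15·(-36) − 30·(-33)) + (30·(-8) − 42·(-36))| = 4063, so the area is 2031.5.
The number of boundary lattice points is Σ gcd(|Δx|,|Δy|) = gcd(73,66) + gcd(46,91) + gcd(15,3) + gcd(12,28) = 1+1+3+4 = 9.
Pick's theorem gives I = A − B/2 + 1 = 2031.5 − 9/2 + 1 = 2028, so the closed region contains I + B = 2028 + 9 = 2037 lattice points.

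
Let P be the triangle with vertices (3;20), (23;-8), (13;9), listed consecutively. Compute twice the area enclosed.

The shoelace formula gives twice the area as |[3·(-8) − 23·20] + [23·9 − 13·(-8)] + [13·20 − 3·9]| = 60, so the area is 30.

60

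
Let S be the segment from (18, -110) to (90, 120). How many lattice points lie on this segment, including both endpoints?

The number of lattice points on a segment between lattice points is gcd(|Δx|,|Δy|) + 1 = gcd(72,230) + 1 = 2 + 1 = 3.

3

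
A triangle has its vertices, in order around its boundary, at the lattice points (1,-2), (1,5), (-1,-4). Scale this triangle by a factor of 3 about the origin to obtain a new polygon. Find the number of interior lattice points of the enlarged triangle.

49

By the shoelace formula, twice the signed area is |(1·5 − 1·(-2)) + (1·(-4) − (-1)·5) + ((-1)·(-2) − 1·(-4))| = 14, so the area is 7.
Along each edge there are gcd(|Δx|,|Δy|)+1 lattice points, so counting each shared vertex once the boundary has gcd(0,7) + gcd(2,9) + gcd(2,2) = 7+1+2 = 10.
Scaling by 3 multiplies the area by 3² = 9 (so the new area is 63) and multiplies the boundary lattice-point count by 3, giving 30.
By Pick's theorem, the interior count of the dilated polygon is 63 − 30/2 + 1 = 49.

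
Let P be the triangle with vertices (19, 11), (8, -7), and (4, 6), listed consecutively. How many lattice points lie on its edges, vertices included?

7

Along each edge there are gcd(|Δx|,|Δy|)+1 lattice points, so counting each shared vertex once the boundary has gcd(11,18) + gcd(4,13) + gcd(15,5) = 1+1+5 = 7.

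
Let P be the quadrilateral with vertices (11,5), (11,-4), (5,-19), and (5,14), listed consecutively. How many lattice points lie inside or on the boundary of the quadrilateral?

Using the shoelace formula, 2A = |(11·(-4) − 11·5) + (11·(-19) − 5·(-4)) + (5·14 − 5·(-19)) + (5·5 − 11·14)| = 252, so the area is 126.
The number of boundary lattice points is Σ gcd(|Δx|,|Δy|) = gcd(0,9) + gcd(6,15) + gcd(0,33) + gcd(6,9) = 9+3+33+3 = 48.
Pick's theorem gives I = A − B/2 + 1 = 126 − 48/2 + 1 = 103, so the closed region contains I + B = 103 + 48 = 151 lattice points.

151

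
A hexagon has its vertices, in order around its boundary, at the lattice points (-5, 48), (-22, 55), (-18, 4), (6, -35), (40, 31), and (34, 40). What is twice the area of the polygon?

6253

By the shoelace formula, twice the signed area is |((-5)·55 − (-22)·48) + ((-22)·4 − (-18)·55) + ((-18)·(-35) − 6·4) + (6·31 − 40·(-35)) + (40·40 − 34·31) + (34·48 − (-5)·40)| = 6253, so the area is 6253/2.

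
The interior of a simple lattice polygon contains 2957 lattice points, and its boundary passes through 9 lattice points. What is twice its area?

Pick's theorem states A = I + B/2 − 1, so A = 2957 + 9/2 − 1 = 5921/2.
Hence 2A = 5921.

5921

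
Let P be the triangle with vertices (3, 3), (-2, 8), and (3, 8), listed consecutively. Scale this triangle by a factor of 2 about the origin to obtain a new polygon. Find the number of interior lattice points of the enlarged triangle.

36

By the shoelace formula, twice the signed area is |[3·8 − (-2)·3] + [(-2)·8 − 3·8] + [3·3 − 3·8]| = 25, so the area is 25/2.
Along each edge there are gcd(|Δx|,|Δy|)+1 lattice points, so counting each shared vertex once the boundary has gcd(5,5) + gcd(5,0) + gcd(0,5) = 5+5+5 = 15.
Scaling by 2 multiplies the area by 2² = 4 (so the new area is 50) and multiplies the boundary lattice-point count by 2, giving 30.
By Pick's theorem, the interior count of the dilated polygon is 50 − 30/2 + 1 = 36.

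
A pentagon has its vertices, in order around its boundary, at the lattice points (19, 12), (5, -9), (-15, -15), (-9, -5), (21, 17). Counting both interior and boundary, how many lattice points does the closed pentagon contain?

Using the shoelace formula, 2A = |[19·(-9) − 5·12] + [5·(-15) − (-15)·(-9)] + [(-15)·(-5) − (-9)·(-15)] + [(-9)·17 − 21·(-5)] + [21·12 − 19·17]| = 620, so the area is 310.
Summing gcd(|Δx|,|Δy|) over the edges gives the boundary count: gcd(14,21) + gcd(20,6) + gcd(6,10) + gcd(30,22) + gcd(2,5) = 7+2+2+2+1 = 14.
Pick's theorem gives I = A − B/2 + 1 = 310 − 14/2 + 1 = 304, so the closed region contains I + B = 304 + 14 = 318 lattice points.

318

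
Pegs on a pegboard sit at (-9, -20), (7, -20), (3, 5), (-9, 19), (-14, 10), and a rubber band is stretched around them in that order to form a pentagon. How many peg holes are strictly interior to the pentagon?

520

By the shoelace formula, twice the signed area is |((-9)·(-20) − 7·(-20)) + (7·5 − 3·(-20)) + (3·19 − (-9)·5) + ((-9)·10 − (-14)·19) + ((-14)·(-20) − (-9)·10)| = 1063, so the area is 531.5.
Along each edge there are gcd(|Δx|,|Δy|)+1 lattice points, so counting each shared vertex once the boundary has gcd(16,0) + gcd(4,25) + gcd(12,14) + gcd(5,9) + gcd(5,30) = 16+1+2+1+5 = 25.
By Pick's theorem A = I + B/2 − 1, so I = 531.5 − 25/2 + 1 = 520.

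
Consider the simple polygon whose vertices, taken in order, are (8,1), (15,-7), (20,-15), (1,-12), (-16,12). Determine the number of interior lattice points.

335

The shoelace formula gives twice the area as |(8·(-7) − 15·1) + (15·(-15) − 20·(-7)) + (20·(-12) − 1·(-15)) + (1·12 − (-16)·(-12)) + ((-16)·1 − 8·12)| = 673, so the area is 336.5.
Summing gcd(|Δx|,|Δy|) over the edges gives the boundary count: gcd(7,8) + gcd(5,8) + gcd(19,3) + gcd(17,24) + gcd(24,11) = 1+1+1+1+1 = 5.
Pick's theorem gives I = A − B/2 + 1 = 336.5 − 5/2 + 1 = 335.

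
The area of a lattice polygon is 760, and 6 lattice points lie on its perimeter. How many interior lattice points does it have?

758

From Pick's theorem, I = A − B/2 + 1 = 760 − 6/2 + 1 = 758.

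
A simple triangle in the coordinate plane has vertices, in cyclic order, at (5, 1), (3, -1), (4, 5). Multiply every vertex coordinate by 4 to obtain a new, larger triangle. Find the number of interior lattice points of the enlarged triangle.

73

The shoelace formula gives twice the area as |(5·(-1) − 3·1) + (3·5 − 4·(-1)) + (4·1 − 5·5)| = 10, so the area is 5.
Summing gcd(|Δx|,|Δy|) over the edges gives the boundary count: gcd(2,2) + gcd(1,6) + gcd(1,4) = 2+1+1 = 4.
Scaling by 4 multiplies the area by 4² = 16 (so the new area is 80) and multiplies the boundary lattice-point count by 4, giving 16.
By Pick's theorem, the interior count of the dilated polygon is 80 − 16/2 + 1 = 73.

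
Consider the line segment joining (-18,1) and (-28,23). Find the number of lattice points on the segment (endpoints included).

The number of lattice points on a segment between lattice points is gcd(|Δx|,|Δy|) + 1 = gcd(10,22) + 1 = 2 + 1 = 3.

3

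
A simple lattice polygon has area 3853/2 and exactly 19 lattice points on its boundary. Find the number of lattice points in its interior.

1918

Pick's theorem A = I + B/2 − 1 rearranges to I = A − B/2 + 1 = 3853/2 − 19/2 + 1 = 1918.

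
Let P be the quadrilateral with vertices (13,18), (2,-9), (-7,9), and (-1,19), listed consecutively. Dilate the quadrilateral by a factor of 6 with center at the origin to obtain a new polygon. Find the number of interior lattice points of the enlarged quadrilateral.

10528

Using the shoelace formula, 2A = |(13·(-9) − 2·18) + (2·9 − (-7)·(-9)) + ((-7)·19 − (-1)·9) + ((-1)·18 − 13·19)| = 587, so the area is 587/2.
Summing gcd(|Δx|,|Δy|) over the edges gives the boundary count: gcd(11,27) + gcd(9,18) + gcd(6,10) + gcd(14,1) = 1+9+2+1 = 13.
Scaling by 6 multiplies the area by 6² = 36 (so the new area is 10566) and multiplies the boundary lattice-point count by 6, giving 78.
By Pick's theorem, the interior count of the dilated polygon is 10566 − 78/2 + 1 = 10528.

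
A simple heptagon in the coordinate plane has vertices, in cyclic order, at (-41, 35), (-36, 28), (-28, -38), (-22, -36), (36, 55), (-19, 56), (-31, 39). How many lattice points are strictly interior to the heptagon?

Using the shoelace formula, 2A = |((-41)·28 − (-36)·35) + ((-36)·(-38) − (-28)·28) + ((-28)·(-36) − (-22)·(-38)) + ((-22)·55 − 36·(-36)) + (36·56 − (-19)·55) + ((-19)·39 − (-31)·56) + ((-31)·35 − (-41)·39)| = 7092, so the area is 3546.
Summing gcd(|Δx|,|Δy|) over the edges gives the boundary count: gcd(5,7) + gcd(8,66) + gcd(6,2) + gcd(58,91) + gcd(55,1) + gcd(12,17) + gcd(10,4) = 1+2+2+1+1+1+2 = 10.
Pick's theorem gives I = A − B/2 + 1 = 3546 − 10/2 + 1 = 3542.

3542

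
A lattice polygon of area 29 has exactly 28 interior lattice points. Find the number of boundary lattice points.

Pick's theorem gives A = I + B/2 − 1, so B = 2(A − I + 1) = 2(29 − 28 + 1) = 4.

4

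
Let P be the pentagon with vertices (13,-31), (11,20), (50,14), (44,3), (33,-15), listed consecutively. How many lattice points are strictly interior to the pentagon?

By the shoelace formula, twice the signed area is |(13·20 − 11·(-31)) + (11·14 − 50·20) + (50·3 − 44·14) + (44·(-15) − 33·3) + (33·(-31) − 13·(-15))| = 2298, so the area is 1149.
Along each edge there are gcd(|Δx|,|Δy|)+1 lattice points, so counting each shared vertex once the boundary has gcd(2,51) + gcd(39,6) + gcd(6,11) + gcd(11,18) + gcd(20,16) = 1+3+1+1+4 = 10.
Pick's theorem gives I = A − B/2 + 1 = 1149 − 10/2 + 1 = 1145.

1145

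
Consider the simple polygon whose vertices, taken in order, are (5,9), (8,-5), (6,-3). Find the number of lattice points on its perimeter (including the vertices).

Summing gcd(|Δx|,|Δy|) over the edges gives the boundary count: gcd(3,14) + gcd(2,2) + gcd(1,12) = 1+2+1 = 4.

4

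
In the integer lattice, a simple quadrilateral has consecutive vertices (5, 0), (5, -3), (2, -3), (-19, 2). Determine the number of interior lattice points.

The shoelace formula gives twice the area as |(5·(-3) − 5·0) + (5·(-3) − 2·(-3)) + (2·2 − (-19)·(-3)) + ((-19)·0 − 5·2)| = 87, so the area is 43.5.
Along each edge there are gcd(|Δx|,|Δy|)+1 lattice points, so counting each shared vertex once the boundary has gcd(0,3) + gcd(3,0) + gcd(21,5) + gcd(24,2) = 3+3+1+2 = 9.
Pick's theorem gives I = A − B/2 + 1 = 43.5 − 9/2 + 1 = 40.

40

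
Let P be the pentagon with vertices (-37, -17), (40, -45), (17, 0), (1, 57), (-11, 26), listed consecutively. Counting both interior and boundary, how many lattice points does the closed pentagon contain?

By the shoelace formula, twice the signed area is |((-37)·(-45) − 40·(-17)) + (40·0 − 17·(-45)) + (17·57 − 1·0) + (1·26 − (-11)·57) + ((-11)·(-17) − (-37)·26)| = 5881, so the area is 5881/2.
Summing gcd(|Δx|,|Δy|) over the edges gives the boundary count: gcd(77,28) + gcd(23,45) + gcd(16,57) + gcd(12,31) + gcd(26,43) = 7+1+1+1+1 = 11.
Pick's theorem gives I = A − B/2 + 1 = 5881/2 − 11/2 + 1 = 2936, so the closed region contains I + B = 2936 + 11 = 2947 lattice points.

2947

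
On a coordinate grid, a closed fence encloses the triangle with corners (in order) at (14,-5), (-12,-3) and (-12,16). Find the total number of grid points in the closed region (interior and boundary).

259

Using the shoelace formula, 2A = |(14·(-3) − (-12)·(-5)) + ((-12)·16 − (-12)·(-3)) + ((-12)·(-5) − 14·16)| = 494, so the area is 247.
The number of boundary lattice points is Σ gcd(|Δx|,|Δy|) = gcd(26,2) + gcd(0,19) + gcd(26,21) = 2+19+1 = 22.
Pick's theorem gives I = A − B/2 + 1 = 247 − 22/2 + 1 = 237, so the closed region contains I + B = 237 + 22 = 259 lattice points.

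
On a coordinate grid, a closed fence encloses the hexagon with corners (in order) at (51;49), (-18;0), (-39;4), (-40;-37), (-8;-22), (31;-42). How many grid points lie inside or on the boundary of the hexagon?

By the shoelace formula, twice the signed area is |[51·0 − (-18)·49] + [(-18)·4 − (-39)·0] + [(-39)·(-37) − (-40)·4] + [(-40)·(-22) − (-8)·(-37)] + [(-8)·(-42) − 31·(-22)] + [31·49 − 51·(-42)]| = 7676, so the area is 3838.
The number of boundary lattice points is Σ gcd(|Δx|,|Δy|) = gcd(69,49) + gcd(21,4) + gcd(1,41) + gcd(32,15) + gcd(39,20) + gcd(20,91) = 1+1+1+1+1+1 = 6.
Pick's theorem gives I = A − B/2 + 1 = 3838 − 6/2 + 1 = 3836, so the closed region contains I + B = 3836 + 6 = 3842 lattice points.

3842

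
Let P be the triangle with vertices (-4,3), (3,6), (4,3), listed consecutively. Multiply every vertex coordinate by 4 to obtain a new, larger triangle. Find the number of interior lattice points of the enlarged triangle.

By the shoelace formula, twice the signed area is |[(-4)·6 − 3·3] + [3·3 − 4·6] + [4·3 − (-4)·3]| = 24, so the area is 12.
The number of boundary lattice points is Σ gcd(|Δx|,|Δy|) = gcd(7,3) + gcd(1,3) + gcd(8,0) = 1+1+8 = 10.
Scaling by 4 multiplies the area by 4² = 16 (so the new area is 192) and multiplies the boundary lattice-point count by 4, giving 40.
By Pick's theorem, the interior count of the dilated polygon is 192 − 40/2 + 1 = 173.

173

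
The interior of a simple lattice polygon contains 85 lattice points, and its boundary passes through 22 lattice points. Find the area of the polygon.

95

By Pick's theorem, A = I + B/2 − 1 = 85 + 22/2 − 1 = 95.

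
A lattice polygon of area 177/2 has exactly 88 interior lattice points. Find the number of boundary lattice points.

Pick's theorem gives A = I + B/2 − 1, so B = 2(A − I + 1) = 2(177/2 − 88 + 1) = 3.

3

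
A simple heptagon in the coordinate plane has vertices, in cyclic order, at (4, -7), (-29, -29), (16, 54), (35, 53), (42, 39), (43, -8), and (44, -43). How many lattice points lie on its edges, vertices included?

The number of boundary lattice points is Σ gcd(|Δx|,|Δy|) = gcd(33,22) + gcd(45,83) + gcd(19,1) + gcd(7,14) + gcd(1,47) + gcd(1,35) + gcd(40,36) = 11+1+1+7+1+1+4 = 26.

26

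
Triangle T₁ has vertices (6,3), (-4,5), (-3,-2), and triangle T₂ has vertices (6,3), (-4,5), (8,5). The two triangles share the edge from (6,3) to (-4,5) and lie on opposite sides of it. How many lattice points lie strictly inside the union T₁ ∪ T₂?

39

The union is the simple quadrilateral with vertices (6,3), (-3,-2), (-4,5), (8,5) in order.
The shoelace formula gives twice the area as |(6·(-2) − (-3)·3) + ((-3)·5 − (-4)·(-2)) + ((-4)·5 − 8·5) + (8·3 − 6·5)| = 92, so the area is 46.
The number of boundary lattice points is Σ gcd(|Δx|,|Δy|) = gcd(9,5) + gcd(1,7) + gcd(12,0) + gcd(2,2) = 1+1+12+2 = 16.
By Pick's theorem I = A − B/2 + 1 = 46 − 16/2 + 1 = 39.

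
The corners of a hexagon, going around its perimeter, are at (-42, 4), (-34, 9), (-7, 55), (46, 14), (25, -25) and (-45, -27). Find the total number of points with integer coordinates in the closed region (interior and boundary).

The shoelace formula gives twice the area as |[(-42)·9 − (-34)·4] + [(-34)·55 − (-7)·9] + [(-7)·14 − 46·55] + [46·(-25) − 25·14] + [25·(-27) − (-45)·(-25)] + [(-45)·4 − (-42)·(-27)]| = 9291, so the area is 9291/2.
The number of boundary lattice points is Σ gcd(|Δx|,|Δy|) = gcd(8,5) + gcd(27,46) + gcd(53,41) + gcd(21,39) + gcd(70,2) + gcd(3,31) = 1+1+1+3+2+1 = 9.
Pick's theorem gives I = A − B/2 + 1 = 9291/2 − 9/2 + 1 = 4642, so the closed region contains I + B = 4642 + 9 = 4651 lattice points.

4651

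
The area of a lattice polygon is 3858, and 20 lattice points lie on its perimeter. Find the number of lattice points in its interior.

From Pick's theorem, I = A − B/2 + 1 = 3858 − 20/2 + 1 = 3849.

3849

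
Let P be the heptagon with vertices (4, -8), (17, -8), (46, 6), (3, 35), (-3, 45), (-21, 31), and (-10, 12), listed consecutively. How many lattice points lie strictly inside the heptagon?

Using the shoelace formula, 2A = |[4·(-8) − 17·(-8)] + [17·6 − 46·(-8)] + [46·35 − 3·6] + [3·45 − (-3)·35] + [(-3)·31 − (-21)·45] + [(-21)·12 − (-10)·31] + [(-10)·(-8) − 4·12]| = 3348, so the area is 1674.
The number of boundary lattice points is Σ gcd(|Δx|,|Δy|) = gcd(13,0) + gcd(29,14) + gcd(43,29) + gcd(6,10) + gcd(18,14) + gcd(11,19) + gcd(14,20) = 13+1+1+2+2+1+2 = 22.
Pick's theorem gives I = A − B/2 + 1 = 1674 − 22/2 + 1 = 1664.

1664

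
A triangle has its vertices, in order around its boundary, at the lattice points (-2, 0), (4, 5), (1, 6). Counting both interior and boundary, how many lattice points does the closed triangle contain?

Using the shoelace formula, 2A = |((-2)·5 − 4·0) + (4·6 − 1·5) + (1·0 − (-2)·6)| = 21, so the area is 21/2.
Along each edge there are gcd(|Δx|,|Δy|)+1 lattice points, so counting each shared vertex once the boundary has gcd(6,5) + gcd(3,1) + gcd(3,6) = 1+1+3 = 5.
Pick's theorem gives I = A − B/2 + 1 = 21/2 − 5/2 + 1 = 9, so the closed region contains I + B = 9 + 5 = 14 lattice points.

14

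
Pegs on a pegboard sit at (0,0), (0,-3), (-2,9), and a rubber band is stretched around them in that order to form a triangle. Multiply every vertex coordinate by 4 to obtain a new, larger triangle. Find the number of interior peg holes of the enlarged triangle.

37

Using the shoelace formula, 2A = |(0·(-3) − 0·0) + (0·9 − (-2)·(-3)) + ((-2)·0 − 0·9)| = 6, so the area is 3.
Summing gcd(|Δx|,|Δy|) over the edges gives the boundary count: gcd(0,3) + gcd(2,12) + gcd(2,9) = 3+2+1 = 6.
Scaling by 4 multiplies the area by 4² = 16 (so the new area is 48) and multiplies the boundary lattice-point count by 4, giving 24.
By Pick's theorem, the interior count of the dilated polygon is 48 − 24/2 + 1 = 37.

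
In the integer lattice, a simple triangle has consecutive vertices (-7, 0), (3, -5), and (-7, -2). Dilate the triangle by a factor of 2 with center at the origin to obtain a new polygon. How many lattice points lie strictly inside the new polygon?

33

The shoelace formula gives twice the area as |((-7)·(-5) − 3·0) + (3·(-2) − (-7)·(-5)) + ((-7)·0 − (-7)·(-2))| = 20, so the area is 10.
Along each edge there are gcd(|Δx|,|Δy|)+1 lattice points, so counting each shared vertex once the boundary has gcd(10,5) + gcd(10,3) + gcd(0,2) = 5+1+2 = 8.
Scaling by 2 multiplies the area by 2² = 4 (so the new area is 40) and multiplies the boundary lattice-point count by 2, giving 16.
By Pick's theorem, the interior count of the dilated polygon is 40 − 16/2 + 1 = 33.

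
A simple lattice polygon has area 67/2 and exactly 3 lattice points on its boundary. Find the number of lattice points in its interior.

33

Pick's theorem A = I + B/2 − 1 rearranges to I = A − B/2 + 1 = 67/2 − 3/2 + 1 = 33.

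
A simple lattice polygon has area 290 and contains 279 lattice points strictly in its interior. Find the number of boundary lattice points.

Pick's theorem gives A = I + B/2 − 1, so B = 2(A − I + 1) = 2(290 − 279 + 1) = 24.

24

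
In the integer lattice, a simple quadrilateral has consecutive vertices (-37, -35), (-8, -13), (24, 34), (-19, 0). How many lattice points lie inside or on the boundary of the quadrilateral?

779

Using the shoelace formula, 2A = |((-37)·(-13) − (-8)·(-35)) + ((-8)·34 − 24·(-13)) + (24·0 − (-19)·34) + ((-19)·(-35) − (-37)·0)| = 1552, so the area is 776.
Summing gcd(|Δx|,|Δy|) over the edges gives the boundary count: gcd(29,22) + gcd(32,47) + gcd(43,34) + gcd(18,35) = 1+1+1+1 = 4.
Pick's theorem gives I = A − B/2 + 1 = 776 − 4/2 + 1 = 775, so the closed region contains I + B = 775 + 4 = 779 lattice points.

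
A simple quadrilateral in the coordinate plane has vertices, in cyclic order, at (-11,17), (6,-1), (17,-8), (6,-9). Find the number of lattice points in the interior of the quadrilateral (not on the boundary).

Using the shoelace formula, 2A = |[(-11)·(-1) − 6·17] + [6·(-8) − 17·(-1)] + [17·(-9) − 6·(-8)] + [6·17 − (-11)·(-9)]| = 224, so the area is 112.
The number of boundary lattice points is Σ gcd(|Δx|,|Δy|) = gcd(17,18) + gcd(11,7) + gcd(11,1) + gcd(17,26) = 1+1+1+1 = 4.
Pick's theorem gives I = A − B/2 + 1 = 112 − 4/2 + 1 = 111.

111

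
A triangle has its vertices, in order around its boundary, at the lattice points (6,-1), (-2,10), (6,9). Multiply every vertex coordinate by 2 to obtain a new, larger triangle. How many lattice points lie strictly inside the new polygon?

149

By the shoelace formula, twice the signed area is |[6·10 − (-2)·(-1)] + [(-2)·9 − 6·10] + [6·(-1) − 6·9]| = 80, so the area is 40.
The number of boundary lattice points is Σ gcd(|Δx|,|Δy|) = gcd(8,11) + gcd(8,1) + gcd(0,10) = 1+1+10 = 12.
Scaling by 2 multiplies the area by 2² = 4 (so the new area is 160) and multiplies the boundary lattice-point count by 2, giving 24.
By Pick's theorem, the interior count of the dilated polygon is 160 − 24/2 + 1 = 149.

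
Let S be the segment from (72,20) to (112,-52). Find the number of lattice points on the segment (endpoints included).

The number of lattice points on a segment between lattice points is gcd(|Δx|,|Δy|) + 1 = gcd(40,72) + 1 = 8 + 1 = 9.

9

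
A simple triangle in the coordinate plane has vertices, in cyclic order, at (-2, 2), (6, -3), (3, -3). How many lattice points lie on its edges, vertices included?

9

The number of boundary lattice points is Σ gcd(|Δx|,|Δy|) = gcd(8,5) + gcd(3,0) + gcd(5,5) = 1+3+5 = 9.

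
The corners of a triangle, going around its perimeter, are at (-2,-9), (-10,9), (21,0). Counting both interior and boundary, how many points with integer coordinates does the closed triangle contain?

246

Using the shoelace formula, 2A = |((-2)·9 − (-10)·(-9)) + ((-10)·0 − 21·9) + (21·(-9) − (-2)·0)| = 486, so the area is 243.
Along each edge there are gcd(|Δx|,|Δy|)+1 lattice points, so counting each shared vertex once the boundary has gcd(8,18) + gcd(31,9) + gcd(23,9) = 2+1+1 = 4.
Pick's theorem gives I = A − B/2 + 1 = 243 − 4/2 + 1 = 242, so the closed region contains I + B = 242 + 4 = 246 lattice points.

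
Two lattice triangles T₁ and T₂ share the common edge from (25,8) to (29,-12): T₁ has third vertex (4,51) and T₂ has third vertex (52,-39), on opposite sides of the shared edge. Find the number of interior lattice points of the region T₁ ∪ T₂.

The union is the simple quadrilateral with vertices (25,8), (4,51), (29,-12), (52,-39) in order.
By the shoelace formula, twice the signed area is |[25·51 − 4·8] + [4·(-12) − 29·51] + [29·(-39) − 52·(-12)] + [52·8 − 25·(-39)]| = 600, so the area is 300.
The number of boundary lattice points is Σ gcd(|Δx|,|Δy|) = gcd(21,43) + gcd(25,63) + gcd(23,27) + gcd(27,47) = 1+1+1+1 = 4.
By Pick's theorem I = A − B/2 + 1 = 300 − 4/2 + 1 = 299.

299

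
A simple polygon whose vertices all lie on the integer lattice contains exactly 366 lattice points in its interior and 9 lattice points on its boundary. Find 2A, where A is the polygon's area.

739

Pick's theorem states A = I + B/2 − 1, so A = 366 + 9/2 − 1 = 739/2.
Hence 2A = 739.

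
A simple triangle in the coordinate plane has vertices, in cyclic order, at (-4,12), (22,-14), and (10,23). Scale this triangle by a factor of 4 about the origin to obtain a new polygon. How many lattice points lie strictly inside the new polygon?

Using the shoelace formula, 2A = |[(-4)·(-14) − 22·12] + [22·23 − 10·(-14)] + [10·12 − (-4)·23]| = 650, so the area is 325.
The number of boundary lattice points is Σ gcd(|Δx|,|Δy|) = gcd(26,26) + gcd(12,37) + gcd(14,11) = 26+1+1 = 28.
Scaling by 4 multiplies the area by 4² = 16 (so the new area is 5200) and multiplies the boundary lattice-point count by 4, giving 112.
By Pick's theorem, the interior count of the dilated polygon is 5200 − 112/2 + 1 = 5145.

5145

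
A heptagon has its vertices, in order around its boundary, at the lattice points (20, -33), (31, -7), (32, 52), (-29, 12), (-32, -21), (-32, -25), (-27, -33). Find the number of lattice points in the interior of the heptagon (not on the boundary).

3804

The shoelace formula gives twice the area as |[20·(-7) − 31·(-33)] + [31·52 − 32·(-7)] + [32·12 − (-29)·52] + [(-29)·(-21) − (-32)·12] + [(-32)·(-25) − (-32)·(-21)] + [(-32)·(-33) − (-27)·(-25)] + [(-27)·(-33) − 20·(-33)]| = 7664, so the area is 3832.
The number of boundary lattice points is Σ gcd(|Δx|,|Δy|) = gcd(11,26) + gcd(1,59) + gcd(61,40) + gcd(3,33) + gcd(0,4) + gcd(5,8) + gcd(47,0) = 1+1+1+3+4+1+47 = 58.
By Pick's theorem A = I + B/2 − 1, so I = 3832 − 58/2 + 1 = 3804.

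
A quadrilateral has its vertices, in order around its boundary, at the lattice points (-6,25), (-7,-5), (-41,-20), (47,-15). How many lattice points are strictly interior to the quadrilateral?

The shoelace formula gives twice the area as |[(-6)·(-5) − (-7)·25] + [(-7)·(-20) − (-41)·(-5)] + [(-41)·(-15) − 47·(-20)] + [47·25 − (-6)·(-15)]| = 2780, so the area is 1390.
The number of boundary lattice points is Σ gcd(|Δx|,|Δy|) = gcd(1,30) + gcd(34,15) + gcd(88,5) + gcd(53,40) = 1+1+1+1 = 4.
By Pick's theorem A = I + B/2 − 1, so I = 1390 − 4/2 + 1 = 1389.

1389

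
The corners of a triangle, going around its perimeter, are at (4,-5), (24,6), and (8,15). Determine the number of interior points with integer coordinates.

176

By the shoelace formula, twice the signed area is |(4·6 − 24·(-5)) + (24·15 − 8·6) + (8·(-5) − 4·15)| = 356, so the area is 178.
Summing gcd(|Δx|,|Δy|) over the edges gives the boundary count: gcd(20,11) + gcd(16,9) + gcd(4,20) = 1+1+4 = 6.
Pick's theorem gives I = A − B/2 + 1 = 178 − 6/2 + 1 = 176.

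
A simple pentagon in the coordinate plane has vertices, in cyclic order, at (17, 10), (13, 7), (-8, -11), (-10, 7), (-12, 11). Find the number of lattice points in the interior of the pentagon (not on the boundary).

Using the shoelace formula, 2A = |(17·7 − 13·10) + (13·(-11) − (-8)·7) + ((-8)·7 − (-10)·(-11)) + ((-10)·11 − (-12)·7) + ((-12)·10 − 17·11)| = 597, so the area is 298.5.
Along each edge there are gcd(|Δx|,|Δy|)+1 lattice points, so counting each shared vertex once the boundary has gcd(4,3) + gcd(21,18) + gcd(2,18) + gcd(2,4) + gcd(29,1) = 1+3+2+2+1 = 9.
By Pick's theorem A = I + B/2 − 1, so I = 298.5 − 9/2 + 1 = 295.

295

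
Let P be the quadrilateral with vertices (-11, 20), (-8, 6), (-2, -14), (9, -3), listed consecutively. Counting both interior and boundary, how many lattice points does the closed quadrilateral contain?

257

Using the shoelace formula, 2A = |((-11)·6 − (-8)·20) + ((-8)·(-14) − (-2)·6) + ((-2)·(-3) − 9·(-14)) + (9·20 − (-11)·(-3))| = 497, so the area is 497/2.
Along each edge there are gcd(|Δx|,|Δy|)+1 lattice points, so counting each shared vertex once the boundary has gcd(3,14) + gcd(6,20) + gcd(11,11) + gcd(20,23) = 1+2+11+1 = 15.
Pick's theorem gives I = A − B/2 + 1 = 497/2 − 15/2 + 1 = 242, so the closed region contains I + B = 242 + 15 = 257 lattice points.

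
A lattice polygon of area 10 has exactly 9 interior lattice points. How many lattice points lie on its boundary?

Pick's theorem gives A = I + B/2 − 1, so B = 2(A − I + 1) = 2(10 − 9 + 1) = 4.

4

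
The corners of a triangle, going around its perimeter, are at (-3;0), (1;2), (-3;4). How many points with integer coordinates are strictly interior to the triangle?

5

Using the shoelace formula, 2A = |((-3)·2 − 1·0) + (1·4 − (-3)·2) + ((-3)·0 − (-3)·4)| = 16, so the area is 8.
Summing gcd(|Δx|,|Δy|) over the edges gives the boundary count: gcd(4,2) + gcd(4,2) + gcd(0,4) = 2+2+4 = 8.
By Pick's theorem A = I + B/2 − 1, so I = 8 − 8/2 + 1 = 5.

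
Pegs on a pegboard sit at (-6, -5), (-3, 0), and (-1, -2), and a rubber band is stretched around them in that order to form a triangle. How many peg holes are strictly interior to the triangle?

Using the shoelace formula, 2A = |[(-6)·0 − (-3)·(-5)] + [(-3)·(-2) − (-1)·0] + [(-1)·(-5) − (-6)·(-2)]| = 16, so the area is 8.
The number of boundary lattice points is Σ gcd(|Δx|,|Δy|) = gcd(3,5) + gcd(2,2) + gcd(5,3) = 1+2+1 = 4.
Pick's theorem gives I = A − B/2 + 1 = 8 − 4/2 + 1 = 7.

7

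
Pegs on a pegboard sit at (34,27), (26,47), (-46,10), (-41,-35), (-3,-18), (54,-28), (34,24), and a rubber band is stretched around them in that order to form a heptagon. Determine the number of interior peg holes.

By the shoelace formula, twice the signed area is |(34·47 − 26·27) + (26·10 − (-46)·47) + ((-46)·(-35) − (-41)·10) + ((-41)·(-18) − (-3)·(-35)) + ((-3)·(-28) − 54·(-18)) + (54·24 − 34·(-28)) + (34·27 − 34·24)| = 9377, so the area is 9377/2.
The number of boundary lattice points is Σ gcd(|Δx|,|Δy|) = gcd(8,20) + gcd(72,37) + gcd(5,45) + gcd(38,17) + gcd(57,10) + gcd(20,52) + gcd(0,3) = 4+1+5+1+1+4+3 = 19.
Pick's theorem gives I = A − B/2 + 1 = 9377/2 − 19/2 + 1 = 4680.

4680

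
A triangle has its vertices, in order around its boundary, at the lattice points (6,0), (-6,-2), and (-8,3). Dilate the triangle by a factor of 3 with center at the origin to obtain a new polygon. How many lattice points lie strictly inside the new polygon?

By the shoelace formula, twice the signed area is |[6·(-2) − (-6)·0] + [(-6)·3 − (-8)·(-2)] + [(-8)·0 − 6·3]| = 64, so the area is 32.
The number of boundary lattice points is Σ gcd(|Δx|,|Δy|) = gcd(12,2) + gcd(2,5) + gcd(14,3) = 2+1+1 = 4.
Scaling by 3 multiplies the area by 3² = 9 (so the new area is 288) and multiplies the boundary lattice-point count by 3, giving 12.
By Pick's theorem, the interior count of the dilated polygon is 288 − 12/2 + 1 = 283.

283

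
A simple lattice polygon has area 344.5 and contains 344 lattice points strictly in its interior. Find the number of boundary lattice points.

Pick's theorem gives A = I + B/2 − 1, so B = 2(A − I + 1) = 2(344.5 − 344 + 1) = 3.

3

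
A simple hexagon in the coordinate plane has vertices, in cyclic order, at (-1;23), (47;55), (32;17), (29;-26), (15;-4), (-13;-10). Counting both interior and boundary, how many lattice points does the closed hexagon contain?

1843

Using the shoelace formula, 2A = |[(-1)·55 − 47·23] + [47·17 − 32·55] + [32·(-26) − 29·17] + [29·(-4) − 15·(-26)] + [15·(-10) − (-13)·(-4)] + [(-13)·23 − (-1)·(-10)]| = 3659, so the area is 3659/2.
Summing gcd(|Δx|,|Δy|) over the edges gives the boundary count: gcd(48,32) + gcd(15,38) + gcd(3,43) + gcd(14,22) + gcd(28,6) + gcd(12,33) = 16+1+1+2+2+3 = 25.
Pick's theorem gives I = A − B/2 + 1 = 3659/2 − 25/2 + 1 = 1818, so the closed region contains I + B = 1818 + 25 = 1843 lattice points.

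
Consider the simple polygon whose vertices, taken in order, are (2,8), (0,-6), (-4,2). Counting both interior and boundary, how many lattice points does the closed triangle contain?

Using the shoelace formula, 2A = |[2·(-6) − 0·8] + [0·2 − (-4)·(-6)] + [(-4)·8 − 2·2]| = 72, so the area is 36.
The number of boundary lattice points is Σ gcd(|Δx|,|Δy|) = gcd(2,14) + gcd(4,8) + gcd(6,6) = 2+4+6 = 12.
Pick's theorem gives I = A − B/2 + 1 = 36 − 12/2 + 1 = 31, so the closed region contains I + B = 31 + 12 = 43 lattice points.

43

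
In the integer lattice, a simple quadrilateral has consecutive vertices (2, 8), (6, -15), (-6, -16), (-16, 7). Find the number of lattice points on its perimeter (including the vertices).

4

Summing gcd(|Δx|,|Δy|) over the edges gives the boundary count: gcd(4,23) + gcd(12,1) + gcd(10,23) + gcd(18,1) = 1+1+1+1 = 4.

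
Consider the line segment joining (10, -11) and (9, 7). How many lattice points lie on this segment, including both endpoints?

The number of lattice points on a segment between lattice points is gcd(|Δx|,|Δy|) + 1 = gcd(1,18) + 1 = 1 + 1 = 2.

2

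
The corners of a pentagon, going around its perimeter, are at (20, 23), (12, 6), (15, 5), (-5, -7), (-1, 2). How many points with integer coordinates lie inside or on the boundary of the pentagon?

By the shoelace formula, twice the signed area is |(20·6 − 12·23) + (12·5 − 15·6) + (15·(-7) − (-5)·5) + ((-5)·2 − (-1)·(-7)) + ((-1)·23 − 20·2)| = 346, so the area is 173.
The number of boundary lattice points is Σ gcd(|Δx|,|Δy|) = gcd(8,17) + gcd(3,1) + gcd(20,12) + gcd(4,9) + gcd(21,21) = 1+1+4+1+21 = 28.
Pick's theorem gives I = A − B/2 + 1 = 173 − 28/2 + 1 = 160, so the closed region contains I + B = 160 + 28 = 188 lattice points.

188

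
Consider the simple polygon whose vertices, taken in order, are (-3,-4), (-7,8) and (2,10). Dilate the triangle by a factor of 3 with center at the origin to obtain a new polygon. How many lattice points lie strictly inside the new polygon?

514

By the shoelace formula, twice the signed area is |[(-3)·8 − (-7)·(-4)] + [(-7)·10 − 2·8] + [2·(-4) − (-3)·10]| = 116, so the area is 58.
Along each edge there are gcd(|Δx|,|Δy|)+1 lattice points, so counting each shared vertex once the boundary has gcd(4,12) + gcd(9,2) + gcd(5,14) = 4+1+1 = 6.
Scaling by 3 multiplies the area by 3² = 9 (so the new area is 522) and multiplies the boundary lattice-point count by 3, giving 18.
By Pick's theorem, the interior count of the dilated polygon is 522 − 18/2 + 1 = 514.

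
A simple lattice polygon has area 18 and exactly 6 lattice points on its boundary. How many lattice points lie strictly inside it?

Pick's theorem A = I + B/2 − 1 rearranges to I = A − B/2 + 1 = 18 − 6/2 + 1 = 16.

16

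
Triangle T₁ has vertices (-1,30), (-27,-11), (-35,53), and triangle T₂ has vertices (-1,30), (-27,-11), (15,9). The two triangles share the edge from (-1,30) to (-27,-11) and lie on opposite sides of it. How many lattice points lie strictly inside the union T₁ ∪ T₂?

1592

The union is the simple quadrilateral with vertices (-1,30), (-35,53), (-27,-11), (15,9) in order.
By the shoelace formula, twice the signed area is |((-1)·53 − (-35)·30) + ((-35)·(-11) − (-27)·53) + ((-27)·9 − 15·(-11)) + (15·30 − (-1)·9)| = 3194, so the area is 1597.
Summing gcd(|Δx|,|Δy|) over the edges gives the boundary count: gcd(34,23) + gcd(8,64) + gcd(42,20) + gcd(16,21) = 1+8+2+1 = 12.
By Pick's theorem I = A − B/2 + 1 = 1597 − 12/2 + 1 = 1592.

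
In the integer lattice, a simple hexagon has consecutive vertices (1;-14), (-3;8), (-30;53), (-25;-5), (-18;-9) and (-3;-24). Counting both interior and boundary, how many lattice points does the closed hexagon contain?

1080

Using the shoelace formula, 2A = |[1·8 − (-3)·(-14)] + [(-3)·53 − (-30)·8] + [(-30)·(-5) − (-25)·53] + [(-25)·(-9) − (-18)·(-5)] + [(-18)·(-24) − (-3)·(-9)] + [(-3)·(-14) − 1·(-24)]| = 2128, so the area is 1064.
The number of boundary lattice points is Σ gcd(|Δx|,|Δy|) = gcd(4,22) + gcd(27,45) + gcd(5,58) + gcd(7,4) + gcd(15,15) + gcd(4,10) = 2+9+1+1+15+2 = 30.
Pick's theorem gives I = A − B/2 + 1 = 1064 − 30/2 + 1 = 1050, so the closed region contains I + B = 1050 + 30 = 1080 lattice points.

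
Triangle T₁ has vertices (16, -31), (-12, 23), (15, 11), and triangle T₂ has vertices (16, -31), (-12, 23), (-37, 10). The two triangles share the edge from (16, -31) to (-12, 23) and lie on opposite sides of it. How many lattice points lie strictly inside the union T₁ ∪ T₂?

The union is the simple quadrilateral with vertices (16, -31), (15, 11), (-12, 23), (-37, 10) in order.
By the shoelace formula, twice the signed area is |[16·11 − 15·(-31)] + [15·23 − (-12)·11] + [(-12)·10 − (-37)·23] + [(-37)·(-31) − 16·10]| = 2836, so the area is 1418.
The number of boundary lattice points is Σ gcd(|Δx|,|Δy|) = gcd(1,42) + gcd(27,12) + gcd(25,13) + gcd(53,41) = 1+3+1+1 = 6.
By Pick's theorem I = A − B/2 + 1 = 1418 − 6/2 + 1 = 1416.

1416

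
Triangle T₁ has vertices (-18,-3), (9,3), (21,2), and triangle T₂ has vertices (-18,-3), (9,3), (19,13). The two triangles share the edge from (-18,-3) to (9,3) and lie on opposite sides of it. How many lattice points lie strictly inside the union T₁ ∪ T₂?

The union is the simple quadrilateral with vertices (-18,-3), (21,2), (9,3), (19,13) in order.
By the shoelace formula, twice the signed area is |((-18)·2 − 21·(-3)) + (21·3 − 9·2) + (9·13 − 19·3) + (19·(-3) − (-18)·13)| = 309, so the area is 154.5.
Summing gcd(|Δx|,|Δy|) over the edges gives the boundary count: gcd(39,5) + gcd(12,1) + gcd(10,10) + gcd(37,16) = 1+1+10+1 = 13.
By Pick's theorem I = A − B/2 + 1 = 154.5 − 13/2 + 1 = 149.

149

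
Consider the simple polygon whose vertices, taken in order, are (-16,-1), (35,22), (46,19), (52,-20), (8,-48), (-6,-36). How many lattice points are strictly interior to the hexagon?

The shoelace formula gives twice the area as |[(-16)·22 − 35·(-1)] + [35·19 − 46·22] + [46·(-20) − 52·19] + [52·(-48) − 8·(-20)] + [8·(-36) − (-6)·(-48)] + [(-6)·(-1) − (-16)·(-36)]| = 6054, so the area is 3027.
The number of boundary lattice points is Σ gcd(|Δx|,|Δy|) = gcd(51,23) + gcd(11,3) + gcd(6,39) + gcd(44,28) + gcd(14,12) + gcd(10,35) = 1+1+3+4+2+5 = 16.
By Pick's theorem A = I + B/2 − 1, so I = 3027 − 16/2 + 1 = 3020.

3020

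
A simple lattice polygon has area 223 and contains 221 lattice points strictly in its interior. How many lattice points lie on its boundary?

6

Pick's theorem gives A = I + B/2 − 1, so B = 2(A − I + 1) = 2(223 − 221 + 1) = 6.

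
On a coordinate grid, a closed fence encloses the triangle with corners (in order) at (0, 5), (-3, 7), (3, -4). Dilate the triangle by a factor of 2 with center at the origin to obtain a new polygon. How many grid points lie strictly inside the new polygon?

38

Using the shoelace formula, 2A = |(0·7 − (-3)·5) + ((-3)·(-4) − 3·7) + (3·5 − 0·(-4))| = 21, so the area is 21/2.
The number of boundary lattice points is Σ gcd(|Δx|,|Δy|) = gcd(3,2) + gcd(6,11) + gcd(3,9) = 1+1+3 = 5.
Scaling by 2 multiplies the area by 2² = 4 (so the new area is 42) and multiplies the boundary lattice-point count by 2, giving 10.
By Pick's theorem, the interior count of the dilated polygon is 42 − 10/2 + 1 = 38.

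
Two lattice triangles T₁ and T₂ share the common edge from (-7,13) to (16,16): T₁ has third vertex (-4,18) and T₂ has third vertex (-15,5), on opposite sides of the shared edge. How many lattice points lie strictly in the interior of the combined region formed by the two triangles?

The union is the simple quadrilateral with vertices (-7,13), (-4,18), (16,16), (-15,5) in order.
By the shoelace formula, twice the signed area is |[(-7)·18 − (-4)·13] + [(-4)·16 − 16·18] + [16·5 − (-15)·16] + [(-15)·13 − (-7)·5]| = 266, so the area is 133.
Along each edge there are gcd(|Δx|,|Δy|)+1 lattice points, so counting each shared vertex once the boundary has gcd(3,5) + gcd(20,2) + gcd(31,11) + gcd(8,8) = 1+2+1+8 = 12.
By Pick's theorem I = A − B/2 + 1 = 133 − 12/2 + 1 = 128.

128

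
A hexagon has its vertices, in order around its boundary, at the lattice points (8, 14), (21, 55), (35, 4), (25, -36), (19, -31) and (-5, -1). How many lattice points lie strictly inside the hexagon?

1682

Using the shoelace formula, 2A = |(8·55 − 21·14) + (21·4 − 35·55) + (35·(-36) − 25·4) + (25·(-31) − 19·(-36)) + (19·(-1) − (-5)·(-31)) + ((-5)·14 − 8·(-1))| = 3382, so the area is 1691.
Summing gcd(|Δx|,|Δy|) over the edges gives the boundary count: gcd(13,41) + gcd(14,51) + gcd(10,40) + gcd(6,5) + gcd(24,30) + gcd(13,15) = 1+1+10+1+6+1 = 20.
Pick's theorem gives I = A − B/2 + 1 = 1691 − 20/2 + 1 = 1682.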